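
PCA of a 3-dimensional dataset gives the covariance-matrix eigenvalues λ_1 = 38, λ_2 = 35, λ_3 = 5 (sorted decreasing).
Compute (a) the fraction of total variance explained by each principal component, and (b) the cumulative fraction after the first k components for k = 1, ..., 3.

Step 1 — total variance = trace(Sigma) = Σ λ_i = 38 + 35 + 5 = 78.

Step 2 — fraction explained by component i = λ_i / Σ λ:
  PC1: 38/78 = 0.4872
  PC2: 35/78 = 0.4487
  PC3: 5/78 = 0.0641

Step 3 — cumulative fraction after k components = (λ_1 + ... + λ_k) / Σ λ:
  k = 1: 38/78 = 0.4872
  k = 2: (38 + 35)/78 = 73/78 = 0.9359
  k = 3: (38 + 35 + 5)/78 = 78/78 = 1

Summary (fraction, with percent):

explained: PC1 0.4872 (48.72%), PC2 0.4487 (44.87%), PC3 0.0641 (6.41%);  cumulative: 0.4872, 0.9359, 1


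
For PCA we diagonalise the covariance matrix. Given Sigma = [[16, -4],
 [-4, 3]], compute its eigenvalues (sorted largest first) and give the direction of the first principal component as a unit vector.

Step 1 — characteristic polynomial of 2×2 Sigma:
  det(Sigma - λI) = λ² - trace · λ + det = 0.
  trace = 16 + 3 = 19, det = 16·3 - (-4)² = 32.
Step 2 — discriminant:
  Δ = trace² - 4·det = 361 - 128 = 233.
Step 3 — eigenvalues:
  λ = (trace ± √Δ)/2 = (19 ± 15.2643)/2,
  λ_1 = 17.1322,  λ_2 = 1.8678.

Step 4 — unit eigenvector for λ_1: solve (Sigma - λ_1 I)v = 0. First row:
  (16 - 17.1322)·v_x + (-4)·v_y = 0, i.e. (-1.1322)·v_x + (-4)·v_y = 0,
  so v ∝ (b, λ_1 - a) = (-4, 1.1322); multiply by -1 so the first entry is positive: u = (4, -1.1322).
  ||u|| = √((4)² + (-1.1322)²) = √(17.2818) ≈ 4.1571,
  v_1 = u/||u|| ≈ (0.9622, -0.2723) (||v_1|| = 1).

λ_1 = 17.1322,  λ_2 = 1.8678;  v_1 ≈ (0.9622, -0.2723)


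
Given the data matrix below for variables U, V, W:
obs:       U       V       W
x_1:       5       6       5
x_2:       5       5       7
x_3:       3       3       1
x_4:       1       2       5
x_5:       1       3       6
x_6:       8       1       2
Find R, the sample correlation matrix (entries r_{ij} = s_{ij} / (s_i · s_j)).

Step 1 — column means:
  mean(U) = (5 + 5 + 3 + 1 + 1 + 8) / 6 = 23/6 = 3.8333
  mean(V) = (6 + 5 + 3 + 2 + 3 + 1) / 6 = 20/6 = 3.3333
  mean(W) = (5 + 7 + 1 + 5 + 6 + 2) / 6 = 26/6 = 4.3333

Step 2 — sample variances and covariances s[i,j] = (1/(n-1)) · Σ_k (x_{k,i} - mean_i) · (x_{k,j} - mean_j), with n-1 = 5:
  s[U,U] = ((1.1667)·(1.1667) + (1.1667)·(1.1667) + (-0.8333)·(-0.8333) + (-2.8333)·(-2.8333) + (-2.8333)·(-2.8333) + (4.1667)·(4.1667)) / 5 = 36.8333/5 = 7.3667
  s[U,V] = ((1.1667)·(2.6667) + (1.1667)·(1.6667) + (-0.8333)·(-0.3333) + (-2.8333)·(-1.3333) + (-2.8333)·(-0.3333) + (4.1667)·(-2.3333)) / 5 = 0.3333/5 = 0.0667
  s[U,W] = ((1.1667)·(0.6667) + (1.1667)·(2.6667) + (-0.8333)·(-3.3333) + (-2.8333)·(0.6667) + (-2.8333)·(1.6667) + (4.1667)·(-2.3333)) / 5 = -9.6667/5 = -1.9333
  s[V,V] = ((2.6667)·(2.6667) + (1.6667)·(1.6667) + (-0.3333)·(-0.3333) + (-1.3333)·(-1.3333) + (-0.3333)·(-0.3333) + (-2.3333)·(-2.3333)) / 5 = 17.3333/5 = 3.4667
  s[V,W] = ((2.6667)·(0.6667) + (1.6667)·(2.6667) + (-0.3333)·(-3.3333) + (-1.3333)·(0.6667) + (-0.3333)·(1.6667) + (-2.3333)·(-2.3333)) / 5 = 11.3333/5 = 2.2667
  s[W,W] = ((0.6667)·(0.6667) + (2.6667)·(2.6667) + (-3.3333)·(-3.3333) + (0.6667)·(0.6667) + (1.6667)·(1.6667) + (-2.3333)·(-2.3333)) / 5 = 27.3333/5 = 5.4667
  Sample standard deviations s_i = √(s[i,i]):
  s(U) = √(7.3667) = 2.7142
  s(V) = √(3.4667) = 1.8619
  s(W) = √(5.4667) = 2.3381

Step 3 — r_{ij} = s_{ij} / (s_i · s_j):
  r[U,U] = 1 (diagonal).
  r[U,V] = 0.0667 / (2.7142 · 1.8619) = 0.0667 / 5.0535 = 0.0132
  r[U,W] = -1.9333 / (2.7142 · 2.3381) = -1.9333 / 6.346 = -0.3047
  r[V,V] = 1 (diagonal).
  r[V,W] = 2.2667 / (1.8619 · 2.3381) = 2.2667 / 4.3533 = 0.5207
  r[W,W] = 1 (diagonal).

R is symmetric with unit diagonal. Assembling:

R = [[1, 0.0132, -0.3047],
 [0.0132, 1, 0.5207],
 [-0.3047, 0.5207, 1]]


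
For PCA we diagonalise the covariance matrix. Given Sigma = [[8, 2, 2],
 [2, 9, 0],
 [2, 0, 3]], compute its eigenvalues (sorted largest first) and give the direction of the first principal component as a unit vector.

Step 1 — characteristic polynomial p(λ) = det(λI - Sigma) = λ³ - tr·λ² + c_1·λ - det, where tr = trace, c_1 = sum of the principal 2×2 minors, det = det(Sigma):
  tr = 8 + 9 + 3 = 20,
  c_1 = (8·9 - (2)²) + (8·3 - (2)²) + (9·3 - (0)²) = 68 + 20 + 27 = 115,
  det = 8·(9·3 - (0)²) - (2)·((2)·3 - (0)·(2)) + (2)·((2)·(0) - 9·(2)) = 8·(27) - (2)·(6) + (2)·(-18) = 168.
  So p(λ) = λ³ - 20λ² + 115λ - 168.
Step 2 — look for an integer root (rational root theorem: any rational root is an integer divisor of 168). Testing λ = 7:
  p(7) = 343 - 980 + 805 - 168 = 0  ✓
  Dividing out (λ - 7): p(λ) = (λ - 7)(λ² - 13λ + 24).
Step 3 — remaining eigenvalues from the quadratic λ² - 13λ + 24 = 0:
  Δ = 13² - 4·24 = 169 - 96 = 73,  λ = (13 ± √73)/2 = (13 ± 8.544)/2 ≈ 10.772 or 2.228.
  Sorted: λ_1 = 10.772,  λ_2 = 7,  λ_3 = 2.228  (check: sum = 20 = tr ✓).

Step 4 — unit eigenvector for λ_1 ≈ 10.772: v spans the null space of (Sigma - λ_1 I), whose rows are
  r_1 = (-2.772, 2, 2),  r_2 = (2, -1.772, 0),  r_3 = (2, 0, -7.772).
  v is orthogonal to every row, so take v ∝ r_1 × r_2 = ((2)·(0) - (2)·(-1.772), (2)·(2) - (-2.772)·(0), (-2.772)·(-1.772) - (2)·(2)) ≈ (3.544, 4, 0.912).
  Let u = (3.544, 4, 0.912).
  ||u|| = √((3.544)² + (4)² + (0.912)²) = √(29.3917) ≈ 5.4214,  v_1 = u/||u|| ≈ (0.6537, 0.7378, 0.1682) (||v_1|| = 1).

λ_1 = 10.772,  λ_2 = 7,  λ_3 = 2.228;  v_1 ≈ (0.6537, 0.7378, 0.1682)


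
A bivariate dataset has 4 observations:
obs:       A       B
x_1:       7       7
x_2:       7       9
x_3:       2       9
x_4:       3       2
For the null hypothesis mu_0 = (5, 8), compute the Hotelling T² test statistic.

Step 1 — sample mean vector:
  mean(A) = (7 + 7 + 2 + 3) / 4 = 19/4 = 4.75
  mean(B) = (7 + 9 + 9 + 2) / 4 = 27/4 = 6.75
  x̄ = (4.75, 6.75),  deviation x̄ - mu_0 = (4.75, 6.75) - (5, 8) = (-0.25, -1.25).

Step 2 — sample covariance matrix, S[i,j] = (1/(n-1)) · Σ_k (x_{k,i} - mean_i) · (x_{k,j} - mean_j), divisor n-1 = 3:
  S[A,A] = ((2.25)·(2.25) + (2.25)·(2.25) + (-2.75)·(-2.75) + (-1.75)·(-1.75)) / 3 = 20.75/3 = 6.9167
  S[A,B] = ((2.25)·(0.25) + (2.25)·(2.25) + (-2.75)·(2.25) + (-1.75)·(-4.75)) / 3 = 7.75/3 = 2.5833
  S[B,B] = ((0.25)·(0.25) + (2.25)·(2.25) + (2.25)·(2.25) + (-4.75)·(-4.75)) / 3 = 32.75/3 = 10.9167
  S = [[6.9167, 2.5833],
 [2.5833, 10.9167]].

Step 3 — invert S. det(S) = 6.9167·10.9167 - (2.5833)² = 68.8333.
  S^{-1} = (1/det) · [[d, -b], [-b, a]] = [[0.1586, -0.0375],
 [-0.0375, 0.1005]].

Step 4 — quadratic form (x̄ - mu_0)^T · S^{-1} · (x̄ - mu_0):
  S^{-1} · (x̄ - mu_0) = (0.0073, -0.1162),
  (x̄ - mu_0)^T · [...] = (-0.25)·(0.0073) + (-1.25)·(-0.1162) = 0.1435.

Step 5 — scale by n: T² = 4 · 0.1435 = 0.5738.

T² ≈ 0.5738


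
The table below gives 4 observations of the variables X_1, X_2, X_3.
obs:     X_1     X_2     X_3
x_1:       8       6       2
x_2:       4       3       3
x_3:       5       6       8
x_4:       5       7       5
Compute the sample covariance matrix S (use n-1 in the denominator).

Step 1 — column means:
  mean(X_1) = (8 + 4 + 5 + 5) / 4 = 22/4 = 5.5
  mean(X_2) = (6 + 3 + 6 + 7) / 4 = 22/4 = 5.5
  mean(X_3) = (2 + 3 + 8 + 5) / 4 = 18/4 = 4.5

Step 2 — sample covariance S[i,j] = (1/(n-1)) · Σ_k (x_{k,i} - mean_i) · (x_{k,j} - mean_j), with n-1 = 3.
  S[X_1,X_1] = ((2.5)·(2.5) + (-1.5)·(-1.5) + (-0.5)·(-0.5) + (-0.5)·(-0.5)) / 3 = 9/3 = 3
  S[X_1,X_2] = ((2.5)·(0.5) + (-1.5)·(-2.5) + (-0.5)·(0.5) + (-0.5)·(1.5)) / 3 = 4/3 = 1.3333
  S[X_1,X_3] = ((2.5)·(-2.5) + (-1.5)·(-1.5) + (-0.5)·(3.5) + (-0.5)·(0.5)) / 3 = -6/3 = -2
  S[X_2,X_2] = ((0.5)·(0.5) + (-2.5)·(-2.5) + (0.5)·(0.5) + (1.5)·(1.5)) / 3 = 9/3 = 3
  S[X_2,X_3] = ((0.5)·(-2.5) + (-2.5)·(-1.5) + (0.5)·(3.5) + (1.5)·(0.5)) / 3 = 5/3 = 1.6667
  S[X_3,X_3] = ((-2.5)·(-2.5) + (-1.5)·(-1.5) + (3.5)·(3.5) + (0.5)·(0.5)) / 3 = 21/3 = 7

S is symmetric (S[j,i] = S[i,j]). Assembling:

S = [[3, 1.3333, -2],
 [1.3333, 3, 1.6667],
 [-2, 1.6667, 7]]


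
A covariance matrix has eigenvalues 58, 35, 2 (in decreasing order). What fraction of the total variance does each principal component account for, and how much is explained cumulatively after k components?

Step 1 — total variance = trace(Sigma) = Σ λ_i = 58 + 35 + 2 = 95.

Step 2 — fraction explained by component i = λ_i / Σ λ:
  PC1: 58/95 = 0.6105
  PC2: 35/95 = 0.3684
  PC3: 2/95 = 0.0211

Step 3 — cumulative fraction after k components = (λ_1 + ... + λ_k) / Σ λ:
  k = 1: 58/95 = 0.6105
  k = 2: (58 + 35)/95 = 93/95 = 0.9789
  k = 3: (58 + 35 + 2)/95 = 95/95 = 1

Summary (fraction, with percent):

explained: PC1 0.6105 (61.05%), PC2 0.3684 (36.84%), PC3 0.0211 (2.11%);  cumulative: 0.6105, 0.9789, 1


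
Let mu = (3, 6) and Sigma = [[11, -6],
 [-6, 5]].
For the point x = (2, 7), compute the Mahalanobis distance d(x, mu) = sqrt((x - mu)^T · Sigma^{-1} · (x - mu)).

Step 1 — centre the observation: (x - mu) = (-1, 1).

Step 2 — invert Sigma. det(Sigma) = 11·5 - (-6)² = 19.
  Sigma^{-1} = (1/det) · [[d, -b], [-b, a]] = [[0.2632, 0.3158],
 [0.3158, 0.5789]].

Step 3 — form the quadratic (x - mu)^T · Sigma^{-1} · (x - mu):
  Sigma^{-1} · (x - mu) = (0.0526, 0.2632).
  (x - mu)^T · [Sigma^{-1} · (x - mu)] = (-1)·(0.0526) + (1)·(0.2632) = 0.2105.

Step 4 — take square root: d = √(0.2105) ≈ 0.4588.

d(x, mu) = √(0.2105) ≈ 0.4588


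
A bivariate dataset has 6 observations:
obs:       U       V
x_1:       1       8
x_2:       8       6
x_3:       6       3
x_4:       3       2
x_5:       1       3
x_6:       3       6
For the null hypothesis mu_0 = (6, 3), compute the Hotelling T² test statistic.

Step 1 — sample mean vector:
  mean(U) = (1 + 8 + 6 + 3 + 1 + 3) / 6 = 22/6 = 3.6667
  mean(V) = (8 + 6 + 3 + 2 + 3 + 6) / 6 = 28/6 = 4.6667
  x̄ = (3.6667, 4.6667),  deviation x̄ - mu_0 = (3.6667, 4.6667) - (6, 3) = (-2.3333, 1.6667).

Step 2 — sample covariance matrix, S[i,j] = (1/(n-1)) · Σ_k (x_{k,i} - mean_i) · (x_{k,j} - mean_j), divisor n-1 = 5:
  S[U,U] = ((-2.6667)·(-2.6667) + (4.3333)·(4.3333) + (2.3333)·(2.3333) + (-0.6667)·(-0.6667) + (-2.6667)·(-2.6667) + (-0.6667)·(-0.6667)) / 5 = 39.3333/5 = 7.8667
  S[U,V] = ((-2.6667)·(3.3333) + (4.3333)·(1.3333) + (2.3333)·(-1.6667) + (-0.6667)·(-2.6667) + (-2.6667)·(-1.6667) + (-0.6667)·(1.3333)) / 5 = -1.6667/5 = -0.3333
  S[V,V] = ((3.3333)·(3.3333) + (1.3333)·(1.3333) + (-1.6667)·(-1.6667) + (-2.6667)·(-2.6667) + (-1.6667)·(-1.6667) + (1.3333)·(1.3333)) / 5 = 27.3333/5 = 5.4667
  S = [[7.8667, -0.3333],
 [-0.3333, 5.4667]].

Step 3 — invert S. det(S) = 7.8667·5.4667 - (-0.3333)² = 42.8933.
  S^{-1} = (1/det) · [[d, -b], [-b, a]] = [[0.1274, 0.0078],
 [0.0078, 0.1834]].

Step 4 — quadratic form (x̄ - mu_0)^T · S^{-1} · (x̄ - mu_0):
  S^{-1} · (x̄ - mu_0) = (-0.2844, 0.2875),
  (x̄ - mu_0)^T · [...] = (-2.3333)·(-0.2844) + (1.6667)·(0.2875) = 1.1429.

Step 5 — scale by n: T² = 6 · 1.1429 = 6.8573.

T² ≈ 6.8573


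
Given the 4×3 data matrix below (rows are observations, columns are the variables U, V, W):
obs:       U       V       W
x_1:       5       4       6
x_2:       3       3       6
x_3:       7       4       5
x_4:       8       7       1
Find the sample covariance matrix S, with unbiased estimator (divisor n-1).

Step 1 — column means:
  mean(U) = (5 + 3 + 7 + 8) / 4 = 23/4 = 5.75
  mean(V) = (4 + 3 + 4 + 7) / 4 = 18/4 = 4.5
  mean(W) = (6 + 6 + 5 + 1) / 4 = 18/4 = 4.5

Step 2 — sample covariance S[i,j] = (1/(n-1)) · Σ_k (x_{k,i} - mean_i) · (x_{k,j} - mean_j), with n-1 = 3.
  S[U,U] = ((-0.75)·(-0.75) + (-2.75)·(-2.75) + (1.25)·(1.25) + (2.25)·(2.25)) / 3 = 14.75/3 = 4.9167
  S[U,V] = ((-0.75)·(-0.5) + (-2.75)·(-1.5) + (1.25)·(-0.5) + (2.25)·(2.5)) / 3 = 9.5/3 = 3.1667
  S[U,W] = ((-0.75)·(1.5) + (-2.75)·(1.5) + (1.25)·(0.5) + (2.25)·(-3.5)) / 3 = -12.5/3 = -4.1667
  S[V,V] = ((-0.5)·(-0.5) + (-1.5)·(-1.5) + (-0.5)·(-0.5) + (2.5)·(2.5)) / 3 = 9/3 = 3
  S[V,W] = ((-0.5)·(1.5) + (-1.5)·(1.5) + (-0.5)·(0.5) + (2.5)·(-3.5)) / 3 = -12/3 = -4
  S[W,W] = ((1.5)·(1.5) + (1.5)·(1.5) + (0.5)·(0.5) + (-3.5)·(-3.5)) / 3 = 17/3 = 5.6667

S is symmetric (S[j,i] = S[i,j]). Assembling:

S = [[4.9167, 3.1667, -4.1667],
 [3.1667, 3, -4],
 [-4.1667, -4, 5.6667]]


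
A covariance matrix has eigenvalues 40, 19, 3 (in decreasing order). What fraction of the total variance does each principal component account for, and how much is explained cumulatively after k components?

Step 1 — total variance = trace(Sigma) = Σ λ_i = 40 + 19 + 3 = 62.

Step 2 — fraction explained by component i = λ_i / Σ λ:
  PC1: 40/62 = 0.6452
  PC2: 19/62 = 0.3065
  PC3: 3/62 = 0.0484

Step 3 — cumulative fraction after k components = (λ_1 + ... + λ_k) / Σ λ:
  k = 1: 40/62 = 0.6452
  k = 2: (40 + 19)/62 = 59/62 = 0.9516
  k = 3: (40 + 19 + 3)/62 = 62/62 = 1

Summary (fraction, with percent):

explained: PC1 0.6452 (64.52%), PC2 0.3065 (30.65%), PC3 0.0484 (4.84%);  cumulative: 0.6452, 0.9516, 1


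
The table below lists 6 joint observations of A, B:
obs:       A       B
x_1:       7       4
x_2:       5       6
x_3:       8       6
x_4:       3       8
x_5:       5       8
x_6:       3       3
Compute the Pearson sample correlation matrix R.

Step 1 — column means:
  mean(A) = (7 + 5 + 8 + 3 + 5 + 3) / 6 = 31/6 = 5.1667
  mean(B) = (4 + 6 + 6 + 8 + 8 + 3) / 6 = 35/6 = 5.8333

Step 2 — sample variances and covariances s[i,j] = (1/(n-1)) · Σ_k (x_{k,i} - mean_i) · (x_{k,j} - mean_j), with n-1 = 5:
  s[A,A] = ((1.8333)·(1.8333) + (-0.1667)·(-0.1667) + (2.8333)·(2.8333) + (-2.1667)·(-2.1667) + (-0.1667)·(-0.1667) + (-2.1667)·(-2.1667)) / 5 = 20.8333/5 = 4.1667
  s[A,B] = ((1.8333)·(-1.8333) + (-0.1667)·(0.1667) + (2.8333)·(0.1667) + (-2.1667)·(2.1667) + (-0.1667)·(2.1667) + (-2.1667)·(-2.8333)) / 5 = -1.8333/5 = -0.3667
  s[B,B] = ((-1.8333)·(-1.8333) + (0.1667)·(0.1667) + (0.1667)·(0.1667) + (2.1667)·(2.1667) + (2.1667)·(2.1667) + (-2.8333)·(-2.8333)) / 5 = 20.8333/5 = 4.1667
  Sample standard deviations s_i = √(s[i,i]):
  s(A) = √(4.1667) = 2.0412
  s(B) = √(4.1667) = 2.0412

Step 3 — r_{ij} = s_{ij} / (s_i · s_j):
  r[A,A] = 1 (diagonal).
  r[A,B] = -0.3667 / (2.0412 · 2.0412) = -0.3667 / 4.1667 = -0.088
  r[B,B] = 1 (diagonal).

R is symmetric with unit diagonal. Assembling:

R = [[1, -0.088],
 [-0.088, 1]]


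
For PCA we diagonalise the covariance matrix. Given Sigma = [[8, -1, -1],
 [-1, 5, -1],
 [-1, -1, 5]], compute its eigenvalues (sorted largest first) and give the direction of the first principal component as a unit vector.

Step 1 — characteristic polynomial p(λ) = det(λI - Sigma) = λ³ - tr·λ² + c_1·λ - det, where tr = trace, c_1 = sum of the principal 2×2 minors, det = det(Sigma):
  tr = 8 + 5 + 5 = 18,
  c_1 = (8·5 - (-1)²) + (8·5 - (-1)²) + (5·5 - (-1)²) = 39 + 39 + 24 = 102,
  det = 8·(5·5 - (-1)²) - (-1)·((-1)·5 - (-1)·(-1)) + (-1)·((-1)·(-1) - 5·(-1)) = 8·(24) - (-1)·(-6) + (-1)·(6) = 180.
  So p(λ) = λ³ - 18λ² + 102λ - 180.
Step 2 — look for an integer root (rational root theorem: any rational root is an integer divisor of 180). Testing λ = 6:
  p(6) = 216 - 648 + 612 - 180 = 0  ✓
  Dividing out (λ - 6): p(λ) = (λ - 6)(λ² - 12λ + 30).
Step 3 — remaining eigenvalues from the quadratic λ² - 12λ + 30 = 0:
  Δ = 12² - 4·30 = 144 - 120 = 24,  λ = (12 ± √24)/2 = (12 ± 4.899)/2 ≈ 8.4495 or 3.5505.
  Sorted: λ_1 = 8.4495,  λ_2 = 6,  λ_3 = 3.5505  (check: sum = 18 = tr ✓).

Step 4 — unit eigenvector for λ_1 ≈ 8.4495: v spans the null space of (Sigma - λ_1 I), whose rows are
  r_1 = (-0.4495, -1, -1),  r_2 = (-1, -3.4495, -1),  r_3 = (-1, -1, -3.4495).
  v is orthogonal to every row, so take v ∝ r_1 × r_2 = ((-1)·(-1) - (-1)·(-3.4495), (-1)·(-1) - (-0.4495)·(-1), (-0.4495)·(-3.4495) - (-1)·(-1)) ≈ (-2.4495, 0.5505, 0.5505).
  Rescale (multiply by -1 so the first nonzero entry is positive): u = (2.4495, -0.5505, -0.5505).
  ||u|| = √((2.4495)² + (-0.5505)² + (-0.5505)²) = √(6.6061) ≈ 2.5702,  v_1 = u/||u|| ≈ (0.953, -0.2142, -0.2142) (||v_1|| = 1).

λ_1 = 8.4495,  λ_2 = 6,  λ_3 = 3.5505;  v_1 ≈ (0.953, -0.2142, -0.2142)


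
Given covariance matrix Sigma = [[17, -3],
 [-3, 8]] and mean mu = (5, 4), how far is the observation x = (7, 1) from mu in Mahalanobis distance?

Step 1 — centre the observation: (x - mu) = (2, -3).

Step 2 — invert Sigma. det(Sigma) = 17·8 - (-3)² = 127.
  Sigma^{-1} = (1/det) · [[d, -b], [-b, a]] = [[0.063, 0.0236],
 [0.0236, 0.1339]].

Step 3 — form the quadratic (x - mu)^T · Sigma^{-1} · (x - mu):
  Sigma^{-1} · (x - mu) = (0.0551, -0.3543).
  (x - mu)^T · [Sigma^{-1} · (x - mu)] = (2)·(0.0551) + (-3)·(-0.3543) = 1.1732.

Step 4 — take square root: d = √(1.1732) ≈ 1.0832.

d(x, mu) = √(1.1732) ≈ 1.0832


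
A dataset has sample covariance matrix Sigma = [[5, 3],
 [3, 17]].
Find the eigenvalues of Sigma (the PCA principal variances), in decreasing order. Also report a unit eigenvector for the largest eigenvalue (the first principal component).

Step 1 — characteristic polynomial of 2×2 Sigma:
  det(Sigma - λI) = λ² - trace · λ + det = 0.
  trace = 5 + 17 = 22, det = 5·17 - (3)² = 76.
Step 2 — discriminant:
  Δ = trace² - 4·det = 484 - 304 = 180.
Step 3 — eigenvalues:
  λ = (trace ± √Δ)/2 = (22 ± 13.4164)/2,
  λ_1 = 17.7082,  λ_2 = 4.2918.

Step 4 — unit eigenvector for λ_1: solve (Sigma - λ_1 I)v = 0. First row:
  (5 - 17.7082)·v_x + (3)·v_y = 0, i.e. (-12.7082)·v_x + (3)·v_y = 0,
  so v ∝ (b, λ_1 - a) = (3, 12.7082) = u.
  ||u|| = √((3)² + (12.7082)²) = √(170.4984) ≈ 13.0575,
  v_1 = u/||u|| ≈ (0.2298, 0.9732) (||v_1|| = 1).

λ_1 = 17.7082,  λ_2 = 4.2918;  v_1 ≈ (0.2298, 0.9732)


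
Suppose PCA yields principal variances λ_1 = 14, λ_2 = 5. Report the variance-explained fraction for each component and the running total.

Step 1 — total variance = trace(Sigma) = Σ λ_i = 14 + 5 = 19.

Step 2 — fraction explained by component i = λ_i / Σ λ:
  PC1: 14/19 = 0.7368
  PC2: 5/19 = 0.2632

Step 3 — cumulative fraction after k components = (λ_1 + ... + λ_k) / Σ λ:
  k = 1: 14/19 = 0.7368
  k = 2: (14 + 5)/19 = 19/19 = 1

Summary (fraction, with percent):

explained: PC1 0.7368 (73.68%), PC2 0.2632 (26.32%);  cumulative: 0.7368, 1


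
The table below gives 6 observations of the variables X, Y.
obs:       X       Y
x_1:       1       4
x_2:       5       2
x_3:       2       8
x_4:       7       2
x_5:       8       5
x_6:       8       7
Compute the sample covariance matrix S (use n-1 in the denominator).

Step 1 — column means:
  mean(X) = (1 + 5 + 2 + 7 + 8 + 8) / 6 = 31/6 = 5.1667
  mean(Y) = (4 + 2 + 8 + 2 + 5 + 7) / 6 = 28/6 = 4.6667

Step 2 — sample covariance S[i,j] = (1/(n-1)) · Σ_k (x_{k,i} - mean_i) · (x_{k,j} - mean_j), with n-1 = 5.
  S[X,X] = ((-4.1667)·(-4.1667) + (-0.1667)·(-0.1667) + (-3.1667)·(-3.1667) + (1.8333)·(1.8333) + (2.8333)·(2.8333) + (2.8333)·(2.8333)) / 5 = 46.8333/5 = 9.3667
  S[X,Y] = ((-4.1667)·(-0.6667) + (-0.1667)·(-2.6667) + (-3.1667)·(3.3333) + (1.8333)·(-2.6667) + (2.8333)·(0.3333) + (2.8333)·(2.3333)) / 5 = -4.6667/5 = -0.9333
  S[Y,Y] = ((-0.6667)·(-0.6667) + (-2.6667)·(-2.6667) + (3.3333)·(3.3333) + (-2.6667)·(-2.6667) + (0.3333)·(0.3333) + (2.3333)·(2.3333)) / 5 = 31.3333/5 = 6.2667

S is symmetric (S[j,i] = S[i,j]). Assembling:

S = [[9.3667, -0.9333],
 [-0.9333, 6.2667]]


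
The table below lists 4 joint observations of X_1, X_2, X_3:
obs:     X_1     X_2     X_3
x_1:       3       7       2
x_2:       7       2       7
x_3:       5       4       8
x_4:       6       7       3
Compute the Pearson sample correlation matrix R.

Step 1 — column means:
  mean(X_1) = (3 + 7 + 5 + 6) / 4 = 21/4 = 5.25
  mean(X_2) = (7 + 2 + 4 + 7) / 4 = 20/4 = 5
  mean(X_3) = (2 + 7 + 8 + 3) / 4 = 20/4 = 5

Step 2 — sample variances and covariances s[i,j] = (1/(n-1)) · Σ_k (x_{k,i} - mean_i) · (x_{k,j} - mean_j), with n-1 = 3:
  s[X_1,X_1] = ((-2.25)·(-2.25) + (1.75)·(1.75) + (-0.25)·(-0.25) + (0.75)·(0.75)) / 3 = 8.75/3 = 2.9167
  s[X_1,X_2] = ((-2.25)·(2) + (1.75)·(-3) + (-0.25)·(-1) + (0.75)·(2)) / 3 = -8/3 = -2.6667
  s[X_1,X_3] = ((-2.25)·(-3) + (1.75)·(2) + (-0.25)·(3) + (0.75)·(-2)) / 3 = 8/3 = 2.6667
  s[X_2,X_2] = ((2)·(2) + (-3)·(-3) + (-1)·(-1) + (2)·(2)) / 3 = 18/3 = 6
  s[X_2,X_3] = ((2)·(-3) + (-3)·(2) + (-1)·(3) + (2)·(-2)) / 3 = -19/3 = -6.3333
  s[X_3,X_3] = ((-3)·(-3) + (2)·(2) + (3)·(3) + (-2)·(-2)) / 3 = 26/3 = 8.6667
  Sample standard deviations s_i = √(s[i,i]):
  s(X_1) = √(2.9167) = 1.7078
  s(X_2) = √(6) = 2.4495
  s(X_3) = √(8.6667) = 2.9439

Step 3 — r_{ij} = s_{ij} / (s_i · s_j):
  r[X_1,X_1] = 1 (diagonal).
  r[X_1,X_2] = -2.6667 / (1.7078 · 2.4495) = -2.6667 / 4.1833 = -0.6375
  r[X_1,X_3] = 2.6667 / (1.7078 · 2.9439) = 2.6667 / 5.0277 = 0.5304
  r[X_2,X_2] = 1 (diagonal).
  r[X_2,X_3] = -6.3333 / (2.4495 · 2.9439) = -6.3333 / 7.2111 = -0.8783
  r[X_3,X_3] = 1 (diagonal).

R is symmetric with unit diagonal. Assembling:

R = [[1, -0.6375, 0.5304],
 [-0.6375, 1, -0.8783],
 [0.5304, -0.8783, 1]]


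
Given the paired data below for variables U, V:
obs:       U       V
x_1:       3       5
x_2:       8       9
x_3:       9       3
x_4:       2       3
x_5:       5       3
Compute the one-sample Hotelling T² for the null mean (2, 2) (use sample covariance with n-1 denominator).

Step 1 — sample mean vector:
  mean(U) = (3 + 8 + 9 + 2 + 5) / 5 = 27/5 = 5.4
  mean(V) = (5 + 9 + 3 + 3 + 3) / 5 = 23/5 = 4.6
  x̄ = (5.4, 4.6),  deviation x̄ - mu_0 = (5.4, 4.6) - (2, 2) = (3.4, 2.6).

Step 2 — sample covariance matrix, S[i,j] = (1/(n-1)) · Σ_k (x_{k,i} - mean_i) · (x_{k,j} - mean_j), divisor n-1 = 4:
  S[U,U] = ((-2.4)·(-2.4) + (2.6)·(2.6) + (3.6)·(3.6) + (-3.4)·(-3.4) + (-0.4)·(-0.4)) / 4 = 37.2/4 = 9.3
  S[U,V] = ((-2.4)·(0.4) + (2.6)·(4.4) + (3.6)·(-1.6) + (-3.4)·(-1.6) + (-0.4)·(-1.6)) / 4 = 10.8/4 = 2.7
  S[V,V] = ((0.4)·(0.4) + (4.4)·(4.4) + (-1.6)·(-1.6) + (-1.6)·(-1.6) + (-1.6)·(-1.6)) / 4 = 27.2/4 = 6.8
  S = [[9.3, 2.7],
 [2.7, 6.8]].

Step 3 — invert S. det(S) = 9.3·6.8 - (2.7)² = 55.95.
  S^{-1} = (1/det) · [[d, -b], [-b, a]] = [[0.1215, -0.0483],
 [-0.0483, 0.1662]].

Step 4 — quadratic form (x̄ - mu_0)^T · S^{-1} · (x̄ - mu_0):
  S^{-1} · (x̄ - mu_0) = (0.2878, 0.2681),
  (x̄ - mu_0)^T · [...] = (3.4)·(0.2878) + (2.6)·(0.2681) = 1.6754.

Step 5 — scale by n: T² = 5 · 1.6754 = 8.3771.

T² ≈ 8.3771


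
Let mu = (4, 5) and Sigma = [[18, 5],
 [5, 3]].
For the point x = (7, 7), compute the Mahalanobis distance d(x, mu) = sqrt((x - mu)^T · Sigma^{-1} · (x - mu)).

Step 1 — centre the observation: (x - mu) = (3, 2).

Step 2 — invert Sigma. det(Sigma) = 18·3 - (5)² = 29.
  Sigma^{-1} = (1/det) · [[d, -b], [-b, a]] = [[0.1034, -0.1724],
 [-0.1724, 0.6207]].

Step 3 — form the quadratic (x - mu)^T · Sigma^{-1} · (x - mu):
  Sigma^{-1} · (x - mu) = (-0.0345, 0.7241).
  (x - mu)^T · [Sigma^{-1} · (x - mu)] = (3)·(-0.0345) + (2)·(0.7241) = 1.3448.

Step 4 — take square root: d = √(1.3448) ≈ 1.1597.

d(x, mu) = √(1.3448) ≈ 1.1597


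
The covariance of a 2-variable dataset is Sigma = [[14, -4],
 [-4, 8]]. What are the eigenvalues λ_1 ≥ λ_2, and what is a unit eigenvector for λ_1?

Step 1 — characteristic polynomial of 2×2 Sigma:
  det(Sigma - λI) = λ² - trace · λ + det = 0.
  trace = 14 + 8 = 22, det = 14·8 - (-4)² = 96.
Step 2 — discriminant:
  Δ = trace² - 4·det = 484 - 384 = 100.
Step 3 — eigenvalues:
  λ = (trace ± √Δ)/2 = (22 ± 10)/2,
  λ_1 = 16,  λ_2 = 6.

Step 4 — unit eigenvector for λ_1: solve (Sigma - λ_1 I)v = 0. First row:
  (14 - 16)·v_x + (-4)·v_y = 0, i.e. (-2)·v_x + (-4)·v_y = 0,
  so v ∝ (b, λ_1 - a) = (-4, 2); multiply by -1 so the first entry is positive: u = (4, -2).
  ||u|| = √((4)² + (-2)²) = √(20) ≈ 4.4721,
  v_1 = u/||u|| ≈ (0.8944, -0.4472) (||v_1|| = 1).

λ_1 = 16,  λ_2 = 6;  v_1 ≈ (0.8944, -0.4472)


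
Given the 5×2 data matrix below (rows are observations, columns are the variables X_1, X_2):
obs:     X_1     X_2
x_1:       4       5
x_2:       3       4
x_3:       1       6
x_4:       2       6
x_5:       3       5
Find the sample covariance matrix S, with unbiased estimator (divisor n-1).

Step 1 — column means:
  mean(X_1) = (4 + 3 + 1 + 2 + 3) / 5 = 13/5 = 2.6
  mean(X_2) = (5 + 4 + 6 + 6 + 5) / 5 = 26/5 = 5.2

Step 2 — sample covariance S[i,j] = (1/(n-1)) · Σ_k (x_{k,i} - mean_i) · (x_{k,j} - mean_j), with n-1 = 4.
  S[X_1,X_1] = ((1.4)·(1.4) + (0.4)·(0.4) + (-1.6)·(-1.6) + (-0.6)·(-0.6) + (0.4)·(0.4)) / 4 = 5.2/4 = 1.3
  S[X_1,X_2] = ((1.4)·(-0.2) + (0.4)·(-1.2) + (-1.6)·(0.8) + (-0.6)·(0.8) + (0.4)·(-0.2)) / 4 = -2.6/4 = -0.65
  S[X_2,X_2] = ((-0.2)·(-0.2) + (-1.2)·(-1.2) + (0.8)·(0.8) + (0.8)·(0.8) + (-0.2)·(-0.2)) / 4 = 2.8/4 = 0.7

S is symmetric (S[j,i] = S[i,j]). Assembling:

S = [[1.3, -0.65],
 [-0.65, 0.7]]


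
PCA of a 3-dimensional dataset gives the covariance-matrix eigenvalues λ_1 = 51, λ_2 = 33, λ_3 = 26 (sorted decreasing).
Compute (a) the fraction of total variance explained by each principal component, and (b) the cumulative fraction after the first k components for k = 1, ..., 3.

Step 1 — total variance = trace(Sigma) = Σ λ_i = 51 + 33 + 26 = 110.

Step 2 — fraction explained by component i = λ_i / Σ λ:
  PC1: 51/110 = 0.4636
  PC2: 33/110 = 0.3
  PC3: 26/110 = 0.2364

Step 3 — cumulative fraction after k components = (λ_1 + ... + λ_k) / Σ λ:
  k = 1: 51/110 = 0.4636
  k = 2: (51 + 33)/110 = 84/110 = 0.7636
  k = 3: (51 + 33 + 26)/110 = 110/110 = 1

Summary (fraction, with percent):

explained: PC1 0.4636 (46.36%), PC2 0.3 (30%), PC3 0.2364 (23.64%);  cumulative: 0.4636, 0.7636, 1


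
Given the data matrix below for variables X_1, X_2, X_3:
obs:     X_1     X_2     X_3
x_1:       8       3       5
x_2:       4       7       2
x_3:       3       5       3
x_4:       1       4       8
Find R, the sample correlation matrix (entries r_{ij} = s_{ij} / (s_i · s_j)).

Step 1 — column means:
  mean(X_1) = (8 + 4 + 3 + 1) / 4 = 16/4 = 4
  mean(X_2) = (3 + 7 + 5 + 4) / 4 = 19/4 = 4.75
  mean(X_3) = (5 + 2 + 3 + 8) / 4 = 18/4 = 4.5

Step 2 — sample variances and covariances s[i,j] = (1/(n-1)) · Σ_k (x_{k,i} - mean_i) · (x_{k,j} - mean_j), with n-1 = 3:
  s[X_1,X_1] = ((4)·(4) + (0)·(0) + (-1)·(-1) + (-3)·(-3)) / 3 = 26/3 = 8.6667
  s[X_1,X_2] = ((4)·(-1.75) + (0)·(2.25) + (-1)·(0.25) + (-3)·(-0.75)) / 3 = -5/3 = -1.6667
  s[X_1,X_3] = ((4)·(0.5) + (0)·(-2.5) + (-1)·(-1.5) + (-3)·(3.5)) / 3 = -7/3 = -2.3333
  s[X_2,X_2] = ((-1.75)·(-1.75) + (2.25)·(2.25) + (0.25)·(0.25) + (-0.75)·(-0.75)) / 3 = 8.75/3 = 2.9167
  s[X_2,X_3] = ((-1.75)·(0.5) + (2.25)·(-2.5) + (0.25)·(-1.5) + (-0.75)·(3.5)) / 3 = -9.5/3 = -3.1667
  s[X_3,X_3] = ((0.5)·(0.5) + (-2.5)·(-2.5) + (-1.5)·(-1.5) + (3.5)·(3.5)) / 3 = 21/3 = 7
  Sample standard deviations s_i = √(s[i,i]):
  s(X_1) = √(8.6667) = 2.9439
  s(X_2) = √(2.9167) = 1.7078
  s(X_3) = √(7) = 2.6458

Step 3 — r_{ij} = s_{ij} / (s_i · s_j):
  r[X_1,X_1] = 1 (diagonal).
  r[X_1,X_2] = -1.6667 / (2.9439 · 1.7078) = -1.6667 / 5.0277 = -0.3315
  r[X_1,X_3] = -2.3333 / (2.9439 · 2.6458) = -2.3333 / 7.7889 = -0.2996
  r[X_2,X_2] = 1 (diagonal).
  r[X_2,X_3] = -3.1667 / (1.7078 · 2.6458) = -3.1667 / 4.5185 = -0.7008
  r[X_3,X_3] = 1 (diagonal).

R is symmetric with unit diagonal. Assembling:

R = [[1, -0.3315, -0.2996],
 [-0.3315, 1, -0.7008],
 [-0.2996, -0.7008, 1]]


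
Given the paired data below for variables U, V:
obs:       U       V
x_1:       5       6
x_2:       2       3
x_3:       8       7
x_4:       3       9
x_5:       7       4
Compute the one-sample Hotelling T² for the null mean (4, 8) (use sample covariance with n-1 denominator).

Step 1 — sample mean vector:
  mean(U) = (5 + 2 + 8 + 3 + 7) / 5 = 25/5 = 5
  mean(V) = (6 + 3 + 7 + 9 + 4) / 5 = 29/5 = 5.8
  x̄ = (5, 5.8),  deviation x̄ - mu_0 = (5, 5.8) - (4, 8) = (1, -2.2).

Step 2 — sample covariance matrix, S[i,j] = (1/(n-1)) · Σ_k (x_{k,i} - mean_i) · (x_{k,j} - mean_j), divisor n-1 = 4:
  S[U,U] = ((0)·(0) + (-3)·(-3) + (3)·(3) + (-2)·(-2) + (2)·(2)) / 4 = 26/4 = 6.5
  S[U,V] = ((0)·(0.2) + (-3)·(-2.8) + (3)·(1.2) + (-2)·(3.2) + (2)·(-1.8)) / 4 = 2/4 = 0.5
  S[V,V] = ((0.2)·(0.2) + (-2.8)·(-2.8) + (1.2)·(1.2) + (3.2)·(3.2) + (-1.8)·(-1.8)) / 4 = 22.8/4 = 5.7
  S = [[6.5, 0.5],
 [0.5, 5.7]].

Step 3 — invert S. det(S) = 6.5·5.7 - (0.5)² = 36.8.
  S^{-1} = (1/det) · [[d, -b], [-b, a]] = [[0.1549, -0.0136],
 [-0.0136, 0.1766]].

Step 4 — quadratic form (x̄ - mu_0)^T · S^{-1} · (x̄ - mu_0):
  S^{-1} · (x̄ - mu_0) = (0.1848, -0.4022),
  (x̄ - mu_0)^T · [...] = (1)·(0.1848) + (-2.2)·(-0.4022) = 1.0696.

Step 5 — scale by n: T² = 5 · 1.0696 = 5.3478.

T² ≈ 5.3478


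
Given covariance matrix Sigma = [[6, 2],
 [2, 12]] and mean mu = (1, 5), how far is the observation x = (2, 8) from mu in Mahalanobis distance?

Step 1 — centre the observation: (x - mu) = (1, 3).

Step 2 — invert Sigma. det(Sigma) = 6·12 - (2)² = 68.
  Sigma^{-1} = (1/det) · [[d, -b], [-b, a]] = [[0.1765, -0.0294],
 [-0.0294, 0.0882]].

Step 3 — form the quadratic (x - mu)^T · Sigma^{-1} · (x - mu):
  Sigma^{-1} · (x - mu) = (0.0882, 0.2353).
  (x - mu)^T · [Sigma^{-1} · (x - mu)] = (1)·(0.0882) + (3)·(0.2353) = 0.7941.

Step 4 — take square root: d = √(0.7941) ≈ 0.8911.

d(x, mu) = √(0.7941) ≈ 0.8911


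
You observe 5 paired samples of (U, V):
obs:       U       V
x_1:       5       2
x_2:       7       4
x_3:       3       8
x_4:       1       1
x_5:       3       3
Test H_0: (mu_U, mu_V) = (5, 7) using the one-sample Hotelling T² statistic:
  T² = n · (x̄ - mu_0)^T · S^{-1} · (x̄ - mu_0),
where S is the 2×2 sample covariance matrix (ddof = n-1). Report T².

Step 1 — sample mean vector:
  mean(U) = (5 + 7 + 3 + 1 + 3) / 5 = 19/5 = 3.8
  mean(V) = (2 + 4 + 8 + 1 + 3) / 5 = 18/5 = 3.6
  x̄ = (3.8, 3.6),  deviation x̄ - mu_0 = (3.8, 3.6) - (5, 7) = (-1.2, -3.4).

Step 2 — sample covariance matrix, S[i,j] = (1/(n-1)) · Σ_k (x_{k,i} - mean_i) · (x_{k,j} - mean_j), divisor n-1 = 4:
  S[U,U] = ((1.2)·(1.2) + (3.2)·(3.2) + (-0.8)·(-0.8) + (-2.8)·(-2.8) + (-0.8)·(-0.8)) / 4 = 20.8/4 = 5.2
  S[U,V] = ((1.2)·(-1.6) + (3.2)·(0.4) + (-0.8)·(4.4) + (-2.8)·(-2.6) + (-0.8)·(-0.6)) / 4 = 3.6/4 = 0.9
  S[V,V] = ((-1.6)·(-1.6) + (0.4)·(0.4) + (4.4)·(4.4) + (-2.6)·(-2.6) + (-0.6)·(-0.6)) / 4 = 29.2/4 = 7.3
  S = [[5.2, 0.9],
 [0.9, 7.3]].

Step 3 — invert S. det(S) = 5.2·7.3 - (0.9)² = 37.15.
  S^{-1} = (1/det) · [[d, -b], [-b, a]] = [[0.1965, -0.0242],
 [-0.0242, 0.14]].

Step 4 — quadratic form (x̄ - mu_0)^T · S^{-1} · (x̄ - mu_0):
  S^{-1} · (x̄ - mu_0) = (-0.1534, -0.4468),
  (x̄ - mu_0)^T · [...] = (-1.2)·(-0.1534) + (-3.4)·(-0.4468) = 1.7034.

Step 5 — scale by n: T² = 5 · 1.7034 = 8.5168.

T² ≈ 8.5168


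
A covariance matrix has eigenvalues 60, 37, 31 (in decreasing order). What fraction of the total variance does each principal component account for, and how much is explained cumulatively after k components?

Step 1 — total variance = trace(Sigma) = Σ λ_i = 60 + 37 + 31 = 128.

Step 2 — fraction explained by component i = λ_i / Σ λ:
  PC1: 60/128 = 0.4688
  PC2: 37/128 = 0.2891
  PC3: 31/128 = 0.2422

Step 3 — cumulative fraction after k components = (λ_1 + ... + λ_k) / Σ λ:
  k = 1: 60/128 = 0.4688
  k = 2: (60 + 37)/128 = 97/128 = 0.7578
  k = 3: (60 + 37 + 31)/128 = 128/128 = 1

Summary (fraction, with percent):

explained: PC1 0.4688 (46.88%), PC2 0.2891 (28.91%), PC3 0.2422 (24.22%);  cumulative: 0.4688, 0.7578, 1


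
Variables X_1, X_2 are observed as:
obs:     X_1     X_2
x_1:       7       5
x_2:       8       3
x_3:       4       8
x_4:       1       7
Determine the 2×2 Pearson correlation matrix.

Step 1 — column means:
  mean(X_1) = (7 + 8 + 4 + 1) / 4 = 20/4 = 5
  mean(X_2) = (5 + 3 + 8 + 7) / 4 = 23/4 = 5.75

Step 2 — sample variances and covariances s[i,j] = (1/(n-1)) · Σ_k (x_{k,i} - mean_i) · (x_{k,j} - mean_j), with n-1 = 3:
  s[X_1,X_1] = ((2)·(2) + (3)·(3) + (-1)·(-1) + (-4)·(-4)) / 3 = 30/3 = 10
  s[X_1,X_2] = ((2)·(-0.75) + (3)·(-2.75) + (-1)·(2.25) + (-4)·(1.25)) / 3 = -17/3 = -5.6667
  s[X_2,X_2] = ((-0.75)·(-0.75) + (-2.75)·(-2.75) + (2.25)·(2.25) + (1.25)·(1.25)) / 3 = 14.75/3 = 4.9167
  Sample standard deviations s_i = √(s[i,i]):
  s(X_1) = √(10) = 3.1623
  s(X_2) = √(4.9167) = 2.2174

Step 3 — r_{ij} = s_{ij} / (s_i · s_j):
  r[X_1,X_1] = 1 (diagonal).
  r[X_1,X_2] = -5.6667 / (3.1623 · 2.2174) = -5.6667 / 7.0119 = -0.8082
  r[X_2,X_2] = 1 (diagonal).

R is symmetric with unit diagonal. Assembling:

R = [[1, -0.8082],
 [-0.8082, 1]]


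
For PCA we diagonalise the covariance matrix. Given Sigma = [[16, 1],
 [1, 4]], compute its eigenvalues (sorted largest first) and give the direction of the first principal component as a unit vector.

Step 1 — characteristic polynomial of 2×2 Sigma:
  det(Sigma - λI) = λ² - trace · λ + det = 0.
  trace = 16 + 4 = 20, det = 16·4 - (1)² = 63.
Step 2 — discriminant:
  Δ = trace² - 4·det = 400 - 252 = 148.
Step 3 — eigenvalues:
  λ = (trace ± √Δ)/2 = (20 ± 12.1655)/2,
  λ_1 = 16.0828,  λ_2 = 3.9172.

Step 4 — unit eigenvector for λ_1: solve (Sigma - λ_1 I)v = 0. First row:
  (16 - 16.0828)·v_x + (1)·v_y = 0, i.e. (-0.0828)·v_x + (1)·v_y = 0,
  so v ∝ (b, λ_1 - a) = (1, 0.0828) = u.
  ||u|| = √((1)² + (0.0828)²) = √(1.0068) ≈ 1.0034,
  v_1 = u/||u|| ≈ (0.9966, 0.0825) (||v_1|| = 1).

λ_1 = 16.0828,  λ_2 = 3.9172;  v_1 ≈ (0.9966, 0.0825)


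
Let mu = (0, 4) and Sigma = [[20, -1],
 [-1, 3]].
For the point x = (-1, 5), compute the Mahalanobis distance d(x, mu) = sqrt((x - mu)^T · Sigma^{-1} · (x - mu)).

Step 1 — centre the observation: (x - mu) = (-1, 1).

Step 2 — invert Sigma. det(Sigma) = 20·3 - (-1)² = 59.
  Sigma^{-1} = (1/det) · [[d, -b], [-b, a]] = [[0.0508, 0.0169],
 [0.0169, 0.339]].

Step 3 — form the quadratic (x - mu)^T · Sigma^{-1} · (x - mu):
  Sigma^{-1} · (x - mu) = (-0.0339, 0.322).
  (x - mu)^T · [Sigma^{-1} · (x - mu)] = (-1)·(-0.0339) + (1)·(0.322) = 0.3559.

Step 4 — take square root: d = √(0.3559) ≈ 0.5966.

d(x, mu) = √(0.3559) ≈ 0.5966


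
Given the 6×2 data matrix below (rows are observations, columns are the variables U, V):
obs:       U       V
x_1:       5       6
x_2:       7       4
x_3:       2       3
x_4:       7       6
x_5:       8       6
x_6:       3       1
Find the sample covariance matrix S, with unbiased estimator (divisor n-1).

Step 1 — column means:
  mean(U) = (5 + 7 + 2 + 7 + 8 + 3) / 6 = 32/6 = 5.3333
  mean(V) = (6 + 4 + 3 + 6 + 6 + 1) / 6 = 26/6 = 4.3333

Step 2 — sample covariance S[i,j] = (1/(n-1)) · Σ_k (x_{k,i} - mean_i) · (x_{k,j} - mean_j), with n-1 = 5.
  S[U,U] = ((-0.3333)·(-0.3333) + (1.6667)·(1.6667) + (-3.3333)·(-3.3333) + (1.6667)·(1.6667) + (2.6667)·(2.6667) + (-2.3333)·(-2.3333)) / 5 = 29.3333/5 = 5.8667
  S[U,V] = ((-0.3333)·(1.6667) + (1.6667)·(-0.3333) + (-3.3333)·(-1.3333) + (1.6667)·(1.6667) + (2.6667)·(1.6667) + (-2.3333)·(-3.3333)) / 5 = 18.3333/5 = 3.6667
  S[V,V] = ((1.6667)·(1.6667) + (-0.3333)·(-0.3333) + (-1.3333)·(-1.3333) + (1.6667)·(1.6667) + (1.6667)·(1.6667) + (-3.3333)·(-3.3333)) / 5 = 21.3333/5 = 4.2667

S is symmetric (S[j,i] = S[i,j]). Assembling:

S = [[5.8667, 3.6667],
 [3.6667, 4.2667]]


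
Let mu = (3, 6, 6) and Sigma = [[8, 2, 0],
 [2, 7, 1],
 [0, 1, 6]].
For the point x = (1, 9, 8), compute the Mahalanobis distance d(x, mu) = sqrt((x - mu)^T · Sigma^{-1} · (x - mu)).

Step 1 — centre the observation: (x - mu) = (-2, 3, 2).

Step 2 — invert Sigma (cofactor / det for 3×3, or solve directly):
  Sigma^{-1} = [[0.1349, -0.0395, 0.0066],
 [-0.0395, 0.1579, -0.0263],
 [0.0066, -0.0263, 0.1711]].

Step 3 — form the quadratic (x - mu)^T · Sigma^{-1} · (x - mu):
  Sigma^{-1} · (x - mu) = (-0.375, 0.5, 0.25).
  (x - mu)^T · [Sigma^{-1} · (x - mu)] = (-2)·(-0.375) + (3)·(0.5) + (2)·(0.25) = 2.75.

Step 4 — take square root: d = √(2.75) ≈ 1.6583.

d(x, mu) = √(2.75) ≈ 1.6583


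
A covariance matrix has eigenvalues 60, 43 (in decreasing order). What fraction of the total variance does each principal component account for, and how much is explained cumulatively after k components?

Step 1 — total variance = trace(Sigma) = Σ λ_i = 60 + 43 = 103.

Step 2 — fraction explained by component i = λ_i / Σ λ:
  PC1: 60/103 = 0.5825
  PC2: 43/103 = 0.4175

Step 3 — cumulative fraction after k components = (λ_1 + ... + λ_k) / Σ λ:
  k = 1: 60/103 = 0.5825
  k = 2: (60 + 43)/103 = 103/103 = 1

Summary (fraction, with percent):

explained: PC1 0.5825 (58.25%), PC2 0.4175 (41.75%);  cumulative: 0.5825, 1


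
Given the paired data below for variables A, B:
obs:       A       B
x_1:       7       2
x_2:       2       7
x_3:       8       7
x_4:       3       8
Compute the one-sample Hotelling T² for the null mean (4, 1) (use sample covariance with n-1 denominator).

Step 1 — sample mean vector:
  mean(A) = (7 + 2 + 8 + 3) / 4 = 20/4 = 5
  mean(B) = (2 + 7 + 7 + 8) / 4 = 24/4 = 6
  x̄ = (5, 6),  deviation x̄ - mu_0 = (5, 6) - (4, 1) = (1, 5).

Step 2 — sample covariance matrix, S[i,j] = (1/(n-1)) · Σ_k (x_{k,i} - mean_i) · (x_{k,j} - mean_j), divisor n-1 = 3:
  S[A,A] = ((2)·(2) + (-3)·(-3) + (3)·(3) + (-2)·(-2)) / 3 = 26/3 = 8.6667
  S[A,B] = ((2)·(-4) + (-3)·(1) + (3)·(1) + (-2)·(2)) / 3 = -12/3 = -4
  S[B,B] = ((-4)·(-4) + (1)·(1) + (1)·(1) + (2)·(2)) / 3 = 22/3 = 7.3333
  S = [[8.6667, -4],
 [-4, 7.3333]].

Step 3 — invert S. det(S) = 8.6667·7.3333 - (-4)² = 47.5556.
  S^{-1} = (1/det) · [[d, -b], [-b, a]] = [[0.1542, 0.0841],
 [0.0841, 0.1822]].

Step 4 — quadratic form (x̄ - mu_0)^T · S^{-1} · (x̄ - mu_0):
  S^{-1} · (x̄ - mu_0) = (0.5748, 0.9953),
  (x̄ - mu_0)^T · [...] = (1)·(0.5748) + (5)·(0.9953) = 5.5514.

Step 5 — scale by n: T² = 4 · 5.5514 = 22.2056.

T² ≈ 22.2056


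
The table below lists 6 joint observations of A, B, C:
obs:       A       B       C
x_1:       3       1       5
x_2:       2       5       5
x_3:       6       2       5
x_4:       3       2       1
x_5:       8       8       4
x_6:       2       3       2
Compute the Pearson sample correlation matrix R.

Step 1 — column means:
  mean(A) = (3 + 2 + 6 + 3 + 8 + 2) / 6 = 24/6 = 4
  mean(B) = (1 + 5 + 2 + 2 + 8 + 3) / 6 = 21/6 = 3.5
  mean(C) = (5 + 5 + 5 + 1 + 4 + 2) / 6 = 22/6 = 3.6667

Step 2 — sample variances and covariances s[i,j] = (1/(n-1)) · Σ_k (x_{k,i} - mean_i) · (x_{k,j} - mean_j), with n-1 = 5:
  s[A,A] = ((-1)·(-1) + (-2)·(-2) + (2)·(2) + (-1)·(-1) + (4)·(4) + (-2)·(-2)) / 5 = 30/5 = 6
  s[A,B] = ((-1)·(-2.5) + (-2)·(1.5) + (2)·(-1.5) + (-1)·(-1.5) + (4)·(4.5) + (-2)·(-0.5)) / 5 = 17/5 = 3.4
  s[A,C] = ((-1)·(1.3333) + (-2)·(1.3333) + (2)·(1.3333) + (-1)·(-2.6667) + (4)·(0.3333) + (-2)·(-1.6667)) / 5 = 6/5 = 1.2
  s[B,B] = ((-2.5)·(-2.5) + (1.5)·(1.5) + (-1.5)·(-1.5) + (-1.5)·(-1.5) + (4.5)·(4.5) + (-0.5)·(-0.5)) / 5 = 33.5/5 = 6.7
  s[B,C] = ((-2.5)·(1.3333) + (1.5)·(1.3333) + (-1.5)·(1.3333) + (-1.5)·(-2.6667) + (4.5)·(0.3333) + (-0.5)·(-1.6667)) / 5 = 3/5 = 0.6
  s[C,C] = ((1.3333)·(1.3333) + (1.3333)·(1.3333) + (1.3333)·(1.3333) + (-2.6667)·(-2.6667) + (0.3333)·(0.3333) + (-1.6667)·(-1.6667)) / 5 = 15.3333/5 = 3.0667
  Sample standard deviations s_i = √(s[i,i]):
  s(A) = √(6) = 2.4495
  s(B) = √(6.7) = 2.5884
  s(C) = √(3.0667) = 1.7512

Step 3 — r_{ij} = s_{ij} / (s_i · s_j):
  r[A,A] = 1 (diagonal).
  r[A,B] = 3.4 / (2.4495 · 2.5884) = 3.4 / 6.3403 = 0.5362
  r[A,C] = 1.2 / (2.4495 · 1.7512) = 1.2 / 4.2895 = 0.2798
  r[B,B] = 1 (diagonal).
  r[B,C] = 0.6 / (2.5884 · 1.7512) = 0.6 / 4.5328 = 0.1324
  r[C,C] = 1 (diagonal).

R is symmetric with unit diagonal. Assembling:

R = [[1, 0.5362, 0.2798],
 [0.5362, 1, 0.1324],
 [0.2798, 0.1324, 1]]
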